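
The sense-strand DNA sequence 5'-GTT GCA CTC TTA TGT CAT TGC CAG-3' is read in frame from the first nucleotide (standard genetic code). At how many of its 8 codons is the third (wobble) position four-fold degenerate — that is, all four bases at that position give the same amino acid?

Codon 1 GTT (Val): third position 4-fold.
Codon 2 GCA (Ala): third position 4-fold.
Codon 3 CTC (Leu): third position 4-fold.
Codon 4 TTA (Leu): third position 2-fold.
Codon 5 TGT (Cys): third position 2-fold.
Codon 6 CAT (His): third position 2-fold.
Codon 7 TGC (Cys): third position 2-fold.
Codon 8 CAG (Gln): third position 2-fold.
Four-fold degenerate third positions: 3.

3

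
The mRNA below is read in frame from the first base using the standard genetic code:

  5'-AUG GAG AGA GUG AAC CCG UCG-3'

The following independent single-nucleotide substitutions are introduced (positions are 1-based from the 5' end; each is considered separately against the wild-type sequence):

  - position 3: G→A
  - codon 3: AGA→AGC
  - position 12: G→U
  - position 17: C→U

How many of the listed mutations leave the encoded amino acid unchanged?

1

Codon 1: AUG (Met) → AUA (Ile) — missense.
Codon 3: AGA (Arg) → AGC (Ser) — missense.
Codon 4: GUG (Val) → GUU (Val) — synonymous.
Codon 6: CCG (Pro) → CUG (Leu) — missense.
Synonymous: 1 of 4.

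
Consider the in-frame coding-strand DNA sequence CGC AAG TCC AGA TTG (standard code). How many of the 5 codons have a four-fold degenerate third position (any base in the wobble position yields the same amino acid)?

Codon 1 CGC (Arg): third position 4-fold.
Codon 2 AAG (Lys): third position 2-fold.
Codon 3 TCC (Ser): third position 4-fold.
Codon 4 AGA (Arg): third position 2-fold.
Codon 5 TTG (Leu): third position 2-fold.
Four-fold degenerate third positions: 2.

2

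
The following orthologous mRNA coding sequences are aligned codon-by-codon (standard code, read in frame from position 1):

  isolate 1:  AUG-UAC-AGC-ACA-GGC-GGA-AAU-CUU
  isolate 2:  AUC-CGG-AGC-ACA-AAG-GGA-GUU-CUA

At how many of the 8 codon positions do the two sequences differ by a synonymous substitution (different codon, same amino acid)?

Codon 1: AUG Met / AUC Ile — nonsynonymous.
Codon 2: UAC Tyr / CGG Arg — nonsynonymous.
Codon 3: AGC Ser / AGC Ser — identical.
Codon 4: ACA Thr / ACA Thr — identical.
Codon 5: GGC Gly / AAG Lys — nonsynonymous.
Codon 6: GGA Gly / GGA Gly — identical.
Codon 7: AAU Asn / GUU Val — nonsynonymous.
Codon 8: CUU Leu / CUA Leu — synonymous.
Synonymous differences: 1.

1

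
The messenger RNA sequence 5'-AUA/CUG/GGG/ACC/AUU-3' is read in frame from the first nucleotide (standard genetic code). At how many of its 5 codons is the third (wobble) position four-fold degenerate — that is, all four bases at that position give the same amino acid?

Codon 1 AUA (Ile): third position 3-fold.
Codon 2 CUG (Leu): third position 4-fold.
Codon 3 GGG (Gly): third position 4-fold.
Codon 4 ACC (Thr): third position 4-fold.
Codon 5 AUU (Ile): third position 3-fold.
Four-fold degenerate third positions: 3.

3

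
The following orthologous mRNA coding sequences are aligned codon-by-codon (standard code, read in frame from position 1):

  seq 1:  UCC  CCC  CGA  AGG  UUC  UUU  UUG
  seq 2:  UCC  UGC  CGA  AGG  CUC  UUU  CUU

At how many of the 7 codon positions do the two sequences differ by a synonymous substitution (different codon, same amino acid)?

Codon 1: UCC Ser / UCC Ser — identical.
Codon 2: CCC Pro / UGC Cys — nonsynonymous.
Codon 3: CGA Arg / CGA Arg — identical.
Codon 4: AGG Arg / AGG Arg — identical.
Codon 5: UUC Phe / CUC Leu — nonsynonymous.
Codon 6: UUU Phe / UUU Phe — identical.
Codon 7: UUG Leu / CUU Leu — synonymous.
Synonymous differences: 1.

1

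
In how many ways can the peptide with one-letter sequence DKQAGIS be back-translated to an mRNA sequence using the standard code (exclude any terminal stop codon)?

Asp: 2 codons.
Lys: 2 codons.
Gln: 2 codons.
Ala: 4 codons.
Gly: 4 codons.
Ile: 3 codons.
Ser: 6 codons.
2 × 2 × 2 × 4 × 4 × 3 × 6 = 2304.

2304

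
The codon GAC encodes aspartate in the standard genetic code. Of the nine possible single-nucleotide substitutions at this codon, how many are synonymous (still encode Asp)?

Position 1: none → 0 synonymous.
Position 2: none → 0 synonymous.
Position 3: GAU → 1 synonymous.
Total: 0 + 0 + 1 = 1.

1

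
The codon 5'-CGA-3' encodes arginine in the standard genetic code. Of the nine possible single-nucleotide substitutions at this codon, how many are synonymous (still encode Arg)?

4

Position 1: AGA → 1 synonymous.
Position 2: none → 0 synonymous.
Position 3: CGU, CGC, CGG → 3 synonymous.
Total: 1 + 0 + 3 = 4.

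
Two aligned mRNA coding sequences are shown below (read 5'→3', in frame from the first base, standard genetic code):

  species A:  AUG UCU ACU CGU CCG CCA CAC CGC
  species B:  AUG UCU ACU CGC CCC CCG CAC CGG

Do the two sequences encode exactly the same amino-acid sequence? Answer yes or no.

Codon 1: AUG Met / AUG Met — identical.
Codon 2: UCU Ser / UCU Ser — identical.
Codon 3: ACU Thr / ACU Thr — identical.
Codon 4: CGU Arg / CGC Arg — synonymous.
Codon 5: CCG Pro / CCC Pro — synonymous.
Codon 6: CCA Pro / CCG Pro — synonymous.
Codon 7: CAC His / CAC His — identical.
Codon 8: CGC Arg / CGG Arg — synonymous.
Nonsynonymous differences: 0 → same protein.

yes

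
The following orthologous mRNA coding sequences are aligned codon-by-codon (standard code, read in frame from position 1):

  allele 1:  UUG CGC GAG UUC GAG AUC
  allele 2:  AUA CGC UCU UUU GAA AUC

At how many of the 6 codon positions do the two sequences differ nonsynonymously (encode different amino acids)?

Codon 1: UUG Leu / AUA Ile — nonsynonymous.
Codon 2: CGC Arg / CGC Arg — identical.
Codon 3: GAG Glu / UCU Ser — nonsynonymous.
Codon 4: UUC Phe / UUU Phe — synonymous.
Codon 5: GAG Glu / GAA Glu — synonymous.
Codon 6: AUC Ile / AUC Ile — identical.
Nonsynonymous differences: 2.

2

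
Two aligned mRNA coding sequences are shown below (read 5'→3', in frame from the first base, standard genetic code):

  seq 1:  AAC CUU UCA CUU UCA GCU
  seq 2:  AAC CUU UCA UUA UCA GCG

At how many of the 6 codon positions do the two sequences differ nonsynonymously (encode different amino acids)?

0

Codon 1: AAC Asn / AAC Asn — identical.
Codon 2: CUU Leu / CUU Leu — identical.
Codon 3: UCA Ser / UCA Ser — identical.
Codon 4: CUU Leu / UUA Leu — synonymous.
Codon 5: UCA Ser / UCA Ser — identical.
Codon 6: GCU Ala / GCG Ala — synonymous.
Nonsynonymous differences: 0.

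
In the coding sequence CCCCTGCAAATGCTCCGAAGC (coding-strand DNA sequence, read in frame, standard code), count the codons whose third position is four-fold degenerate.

Codon 1 CCC (Pro): third position 4-fold.
Codon 2 CTG (Leu): third position 4-fold.
Codon 3 CAA (Gln): third position 2-fold.
Codon 4 ATG (Met): third position 1-fold.
Codon 5 CTC (Leu): third position 4-fold.
Codon 6 CGA (Arg): third position 4-fold.
Codon 7 AGC (Ser): third position 2-fold.
Four-fold degenerate third positions: 4.

4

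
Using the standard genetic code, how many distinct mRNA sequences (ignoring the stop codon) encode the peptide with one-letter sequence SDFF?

48

Ser: 6 codons.
Asp: 2 codons.
Phe: 2 codons.
Phe: 2 codons.
6 × 2 × 2 × 2 = 48.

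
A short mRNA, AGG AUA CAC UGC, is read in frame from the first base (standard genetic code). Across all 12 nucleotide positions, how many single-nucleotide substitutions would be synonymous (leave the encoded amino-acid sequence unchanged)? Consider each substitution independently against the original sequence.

Codon 1 (AGG, Arg): 2 synonymous substitutions.
Codon 2 (AUA, Ile): 2 synonymous substitutions.
Codon 3 (CAC, His): 1 synonymous substitution.
Codon 4 (UGC, Cys): 1 synonymous substitution.
Total: 2 + 2 + 1 + 1 = 6.

6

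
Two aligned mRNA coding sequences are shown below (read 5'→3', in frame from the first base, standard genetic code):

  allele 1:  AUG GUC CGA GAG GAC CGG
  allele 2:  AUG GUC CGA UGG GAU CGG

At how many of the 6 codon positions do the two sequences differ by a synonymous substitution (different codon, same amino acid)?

1

Codon 1: AUG Met / AUG Met — identical.
Codon 2: GUC Val / GUC Val — identical.
Codon 3: CGA Arg / CGA Arg — identical.
Codon 4: GAG Glu / UGG Trp — nonsynonymous.
Codon 5: GAC Asp / GAU Asp — synonymous.
Codon 6: CGG Arg / CGG Arg — identical.
Synonymous differences: 1.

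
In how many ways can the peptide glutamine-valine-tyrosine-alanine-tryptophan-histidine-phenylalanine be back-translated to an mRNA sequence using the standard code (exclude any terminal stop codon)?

Gln: 2 codons.
Val: 4 codons.
Tyr: 2 codons.
Ala: 4 codons.
Trp: 1 codon.
His: 2 codons.
Phe: 2 codons.
2 × 4 × 2 × 4 × 1 × 2 × 2 = 256.

256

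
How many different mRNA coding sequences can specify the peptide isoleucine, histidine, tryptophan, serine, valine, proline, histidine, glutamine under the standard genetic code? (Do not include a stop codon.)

Ile: 3 codons.
His: 2 codons.
Trp: 1 codon.
Ser: 6 codons.
Val: 4 codons.
Pro: 4 codons.
His: 2 codons.
Gln: 2 codons.
3 × 2 × 1 × 6 × 4 × 4 × 2 × 2 = 2304.

2304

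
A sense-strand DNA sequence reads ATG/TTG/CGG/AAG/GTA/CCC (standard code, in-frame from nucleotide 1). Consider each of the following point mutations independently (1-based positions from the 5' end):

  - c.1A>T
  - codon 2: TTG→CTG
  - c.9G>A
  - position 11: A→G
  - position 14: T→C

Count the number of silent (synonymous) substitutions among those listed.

Codon 1: ATG (Met) → TTG (Leu) — missense.
Codon 2: TTG (Leu) → CTG (Leu) — synonymous.
Codon 3: CGG (Arg) → CGA (Arg) — synonymous.
Codon 4: AAG (Lys) → AGG (Arg) — missense.
Codon 5: GTA (Val) → GCA (Ala) — missense.
Synonymous: 2 of 5.

2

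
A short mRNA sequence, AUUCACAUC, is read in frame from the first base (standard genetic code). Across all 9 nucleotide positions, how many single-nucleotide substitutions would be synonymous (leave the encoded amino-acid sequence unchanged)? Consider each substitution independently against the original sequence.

5

Codon 1 (AUU, Ile): 2 synonymous substitutions.
Codon 2 (CAC, His): 1 synonymous substitution.
Codon 3 (AUC, Ile): 2 synonymous substitutions.
Total: 2 + 1 + 2 = 5.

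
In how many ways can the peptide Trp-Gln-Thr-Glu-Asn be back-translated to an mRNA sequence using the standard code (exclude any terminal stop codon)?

Trp: 1 codon.
Gln: 2 codons.
Thr: 4 codons.
Glu: 2 codons.
Asn: 2 codons.
1 × 2 × 4 × 2 × 2 = 32.

32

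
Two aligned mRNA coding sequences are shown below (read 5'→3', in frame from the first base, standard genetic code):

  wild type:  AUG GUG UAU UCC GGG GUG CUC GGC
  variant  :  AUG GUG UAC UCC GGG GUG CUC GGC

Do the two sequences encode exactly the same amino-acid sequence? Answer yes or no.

yes

Codon 1: AUG Met / AUG Met — identical.
Codon 2: GUG Val / GUG Val — identical.
Codon 3: UAU Tyr / UAC Tyr — synonymous.
Codon 4: UCC Ser / UCC Ser — identical.
Codon 5: GGG Gly / GGG Gly — identical.
Codon 6: GUG Val / GUG Val — identical.
Codon 7: CUC Leu / CUC Leu — identical.
Codon 8: GGC Gly / GGC Gly — identical.
Nonsynonymous differences: 0 → same protein.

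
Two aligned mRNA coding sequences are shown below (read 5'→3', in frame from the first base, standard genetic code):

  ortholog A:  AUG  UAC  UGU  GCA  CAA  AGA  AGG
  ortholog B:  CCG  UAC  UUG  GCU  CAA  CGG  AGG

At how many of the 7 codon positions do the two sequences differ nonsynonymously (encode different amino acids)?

Codon 1: AUG Met / CCG Pro — nonsynonymous.
Codon 2: UAC Tyr / UAC Tyr — identical.
Codon 3: UGU Cys / UUG Leu — nonsynonymous.
Codon 4: GCA Ala / GCU Ala — synonymous.
Codon 5: CAA Gln / CAA Gln — identical.
Codon 6: AGA Arg / CGG Arg — synonymous.
Codon 7: AGG Arg / AGG Arg — identical.
Nonsynonymous differences: 2.

2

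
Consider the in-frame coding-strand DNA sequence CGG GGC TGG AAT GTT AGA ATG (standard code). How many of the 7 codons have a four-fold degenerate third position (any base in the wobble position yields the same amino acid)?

Codon 1 CGG (Arg): third position 4-fold.
Codon 2 GGC (Gly): third position 4-fold.
Codon 3 TGG (Trp): third position 1-fold.
Codon 4 AAT (Asn): third position 2-fold.
Codon 5 GTT (Val): third position 4-fold.
Codon 6 AGA (Arg): third position 2-fold.
Codon 7 ATG (Met): third position 1-fold.
Four-fold degenerate third positions: 3.

3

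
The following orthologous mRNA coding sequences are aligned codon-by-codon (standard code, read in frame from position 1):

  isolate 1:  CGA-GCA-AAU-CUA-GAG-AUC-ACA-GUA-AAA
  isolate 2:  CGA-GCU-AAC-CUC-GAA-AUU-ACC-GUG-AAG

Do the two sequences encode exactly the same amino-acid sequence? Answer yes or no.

Codon 1: CGA Arg / CGA Arg — identical.
Codon 2: GCA Ala / GCU Ala — synonymous.
Codon 3: AAU Asn / AAC Asn — synonymous.
Codon 4: CUA Leu / CUC Leu — synonymous.
Codon 5: GAG Glu / GAA Glu — synonymous.
Codon 6: AUC Ile / AUU Ile — synonymous.
Codon 7: ACA Thr / ACC Thr — synonymous.
Codon 8: GUA Val / GUG Val — synonymous.
Codon 9: AAA Lys / AAG Lys — synonymous.
Nonsynonymous differences: 0 → same protein.

yes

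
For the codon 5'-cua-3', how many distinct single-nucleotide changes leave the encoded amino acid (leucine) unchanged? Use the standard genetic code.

Position 1: UUA → 1 synonymous.
Position 2: none → 0 synonymous.
Position 3: CUU, CUC, CUG → 3 synonymous.
Total: 1 + 0 + 3 = 4.

4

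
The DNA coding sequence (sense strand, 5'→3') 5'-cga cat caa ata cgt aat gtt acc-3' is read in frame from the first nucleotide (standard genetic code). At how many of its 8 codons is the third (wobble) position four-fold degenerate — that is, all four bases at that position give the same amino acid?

Codon 1 CGA (Arg): third position 4-fold.
Codon 2 CAT (His): third position 2-fold.
Codon 3 CAA (Gln): third position 2-fold.
Codon 4 ATA (Ile): third position 3-fold.
Codon 5 CGT (Arg): third position 4-fold.
Codon 6 AAT (Asn): third position 2-fold.
Codon 7 GTT (Val): third position 4-fold.
Codon 8 ACC (Thr): third position 4-fold.
Four-fold degenerate third positions: 4.

4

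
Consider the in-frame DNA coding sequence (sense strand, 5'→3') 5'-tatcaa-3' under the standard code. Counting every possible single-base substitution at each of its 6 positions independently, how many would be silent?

2

Codon 1 (TAT, Tyr): 1 synonymous substitution.
Codon 2 (CAA, Gln): 1 synonymous substitution.
Total: 1 + 1 = 2.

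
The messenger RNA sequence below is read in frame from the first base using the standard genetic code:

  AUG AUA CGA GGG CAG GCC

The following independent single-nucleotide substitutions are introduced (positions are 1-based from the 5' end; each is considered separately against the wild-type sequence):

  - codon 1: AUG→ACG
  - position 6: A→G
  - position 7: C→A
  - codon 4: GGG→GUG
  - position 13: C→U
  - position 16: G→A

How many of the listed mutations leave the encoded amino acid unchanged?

1

Codon 1: AUG (Met) → ACG (Thr) — missense.
Codon 2: AUA (Ile) → AUG (Met) — missense.
Codon 3: CGA (Arg) → AGA (Arg) — synonymous.
Codon 4: GGG (Gly) → GUG (Val) — missense.
Codon 5: CAG (Gln) → UAG (Stop) — nonsense.
Codon 6: GCC (Ala) → ACC (Thr) — missense.
Synonymous: 1 of 6.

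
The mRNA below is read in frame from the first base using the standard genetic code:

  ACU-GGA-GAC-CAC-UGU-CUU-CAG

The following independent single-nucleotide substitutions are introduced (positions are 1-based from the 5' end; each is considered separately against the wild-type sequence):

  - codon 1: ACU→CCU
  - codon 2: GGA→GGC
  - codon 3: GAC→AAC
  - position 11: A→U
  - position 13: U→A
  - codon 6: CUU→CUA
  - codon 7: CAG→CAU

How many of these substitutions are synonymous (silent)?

2

Codon 1: ACU (Thr) → CCU (Pro) — missense.
Codon 2: GGA (Gly) → GGC (Gly) — synonymous.
Codon 3: GAC (Asp) → AAC (Asn) — missense.
Codon 4: CAC (His) → CUC (Leu) — missense.
Codon 5: UGU (Cys) → AGU (Ser) — missense.
Codon 6: CUU (Leu) → CUA (Leu) — synonymous.
Codon 7: CAG (Gln) → CAU (His) — missense.
Synonymous: 2 of 7.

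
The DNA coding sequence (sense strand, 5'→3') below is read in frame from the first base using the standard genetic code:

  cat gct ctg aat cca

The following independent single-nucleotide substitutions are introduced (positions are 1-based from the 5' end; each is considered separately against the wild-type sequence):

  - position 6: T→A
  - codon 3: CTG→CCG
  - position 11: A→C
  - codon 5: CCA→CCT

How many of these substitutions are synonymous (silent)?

2

Codon 2: GCT (Ala) → GCA (Ala) — synonymous.
Codon 3: CTG (Leu) → CCG (Pro) — missense.
Codon 4: AAT (Asn) → ACT (Thr) — missense.
Codon 5: CCA (Pro) → CCT (Pro) — synonymous.
Synonymous: 2 of 4.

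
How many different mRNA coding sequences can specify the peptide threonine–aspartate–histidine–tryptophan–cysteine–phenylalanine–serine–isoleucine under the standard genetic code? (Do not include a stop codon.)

1152

Thr: 4 codons.
Asp: 2 codons.
His: 2 codons.
Trp: 1 codon.
Cys: 2 codons.
Phe: 2 codons.
Ser: 6 codons.
Ile: 3 codons.
4 × 2 × 2 × 1 × 2 × 2 × 6 × 3 = 1152.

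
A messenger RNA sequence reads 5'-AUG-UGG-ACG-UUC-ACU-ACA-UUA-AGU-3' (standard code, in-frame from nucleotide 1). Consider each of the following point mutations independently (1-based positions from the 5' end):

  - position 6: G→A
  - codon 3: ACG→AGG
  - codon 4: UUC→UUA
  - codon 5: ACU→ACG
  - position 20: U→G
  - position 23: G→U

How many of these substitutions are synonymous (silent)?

1

Codon 2: UGG (Trp) → UGA (Stop) — nonsense.
Codon 3: ACG (Thr) → AGG (Arg) — missense.
Codon 4: UUC (Phe) → UUA (Leu) — missense.
Codon 5: ACU (Thr) → ACG (Thr) — synonymous.
Codon 7: UUA (Leu) → UGA (Stop) — nonsense.
Codon 8: AGU (Ser) → AUU (Ile) — missense.
Synonymous: 1 of 6.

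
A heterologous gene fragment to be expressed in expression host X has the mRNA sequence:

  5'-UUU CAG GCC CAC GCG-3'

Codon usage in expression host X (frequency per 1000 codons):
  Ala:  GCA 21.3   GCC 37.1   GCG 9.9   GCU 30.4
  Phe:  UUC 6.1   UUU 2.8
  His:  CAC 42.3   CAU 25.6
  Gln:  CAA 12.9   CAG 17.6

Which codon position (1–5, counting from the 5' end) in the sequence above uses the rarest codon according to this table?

1

Codon 1 UUU (Phe): 2.8 per 1000.
Codon 2 CAG (Gln): 17.6 per 1000.
Codon 3 GCC (Ala): 37.1 per 1000.
Codon 4 CAC (His): 42.3 per 1000.
Codon 5 GCG (Ala): 9.9 per 1000.
Lowest frequency is 2.8 at codon 1.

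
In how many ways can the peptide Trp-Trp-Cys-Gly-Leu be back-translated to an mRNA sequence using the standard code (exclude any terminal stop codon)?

Trp: 1 codon.
Trp: 1 codon.
Cys: 2 codons.
Gly: 4 codons.
Leu: 6 codons.
1 × 1 × 2 × 4 × 6 = 48.

48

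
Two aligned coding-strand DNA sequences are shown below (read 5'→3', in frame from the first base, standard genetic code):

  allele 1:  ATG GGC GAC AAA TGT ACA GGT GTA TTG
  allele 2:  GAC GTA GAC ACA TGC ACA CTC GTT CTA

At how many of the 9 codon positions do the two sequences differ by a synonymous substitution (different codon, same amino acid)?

Codon 1: ATG Met / GAC Asp — nonsynonymous.
Codon 2: GGC Gly / GTA Val — nonsynonymous.
Codon 3: GAC Asp / GAC Asp — identical.
Codon 4: AAA Lys / ACA Thr — nonsynonymous.
Codon 5: TGT Cys / TGC Cys — synonymous.
Codon 6: ACA Thr / ACA Thr — identical.
Codon 7: GGT Gly / CTC Leu — nonsynonymous.
Codon 8: GTA Val / GTT Val — synonymous.
Codon 9: TTG Leu / CTA Leu — synonymous.
Synonymous differences: 3.

3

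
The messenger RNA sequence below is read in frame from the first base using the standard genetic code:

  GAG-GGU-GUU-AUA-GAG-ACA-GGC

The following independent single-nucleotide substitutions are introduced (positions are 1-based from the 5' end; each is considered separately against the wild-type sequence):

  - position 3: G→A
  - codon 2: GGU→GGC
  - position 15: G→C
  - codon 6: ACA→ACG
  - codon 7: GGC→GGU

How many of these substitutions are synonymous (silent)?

4

Codon 1: GAG (Glu) → GAA (Glu) — synonymous.
Codon 2: GGU (Gly) → GGC (Gly) — synonymous.
Codon 5: GAG (Glu) → GAC (Asp) — missense.
Codon 6: ACA (Thr) → ACG (Thr) — synonymous.
Codon 7: GGC (Gly) → GGU (Gly) — synonymous.
Synonymous: 4 of 5.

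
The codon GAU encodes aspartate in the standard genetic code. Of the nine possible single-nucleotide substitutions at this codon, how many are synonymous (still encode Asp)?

1

Position 1: none → 0 synonymous.
Position 2: none → 0 synonymous.
Position 3: GAC → 1 synonymous.
Total: 0 + 0 + 1 = 1.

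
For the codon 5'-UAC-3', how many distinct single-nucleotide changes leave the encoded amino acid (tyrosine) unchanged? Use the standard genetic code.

1

Position 1: none → 0 synonymous.
Position 2: none → 0 synonymous.
Position 3: UAU → 1 synonymous.
Total: 0 + 0 + 1 = 1.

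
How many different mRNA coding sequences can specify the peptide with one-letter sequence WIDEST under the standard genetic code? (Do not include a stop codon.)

288

Trp: 1 codon.
Ile: 3 codons.
Asp: 2 codons.
Glu: 2 codons.
Ser: 6 codons.
Thr: 4 codons.
1 × 3 × 2 × 2 × 6 × 4 = 288.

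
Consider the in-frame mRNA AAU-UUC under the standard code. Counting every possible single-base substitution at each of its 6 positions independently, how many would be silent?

2

Codon 1 (AAU, Asn): 1 synonymous substitution.
Codon 2 (UUC, Phe): 1 synonymous substitution.
Total: 1 + 1 = 2.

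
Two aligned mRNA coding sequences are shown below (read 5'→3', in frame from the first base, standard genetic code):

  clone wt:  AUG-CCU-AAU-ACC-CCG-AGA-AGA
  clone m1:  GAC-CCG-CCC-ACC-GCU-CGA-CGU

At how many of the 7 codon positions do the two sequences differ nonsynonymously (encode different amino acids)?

Codon 1: AUG Met / GAC Asp — nonsynonymous.
Codon 2: CCU Pro / CCG Pro — synonymous.
Codon 3: AAU Asn / CCC Pro — nonsynonymous.
Codon 4: ACC Thr / ACC Thr — identical.
Codon 5: CCG Pro / GCU Ala — nonsynonymous.
Codon 6: AGA Arg / CGA Arg — synonymous.
Codon 7: AGA Arg / CGU Arg — synonymous.
Nonsynonymous differences: 3.

3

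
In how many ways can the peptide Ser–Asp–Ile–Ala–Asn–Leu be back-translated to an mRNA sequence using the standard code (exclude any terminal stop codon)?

1728

Ser: 6 codons.
Asp: 2 codons.
Ile: 3 codons.
Ala: 4 codons.
Asn: 2 codons.
Leu: 6 codons.
6 × 2 × 3 × 4 × 2 × 6 = 1728.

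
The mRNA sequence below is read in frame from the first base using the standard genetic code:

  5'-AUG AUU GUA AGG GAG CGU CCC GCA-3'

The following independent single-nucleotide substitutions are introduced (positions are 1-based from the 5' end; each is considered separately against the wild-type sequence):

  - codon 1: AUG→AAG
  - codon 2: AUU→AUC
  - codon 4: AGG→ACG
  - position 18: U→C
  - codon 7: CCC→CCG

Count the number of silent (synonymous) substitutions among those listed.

Codon 1: AUG (Met) → AAG (Lys) — missense.
Codon 2: AUU (Ile) → AUC (Ile) — synonymous.
Codon 4: AGG (Arg) → ACG (Thr) — missense.
Codon 6: CGU (Arg) → CGC (Arg) — synonymous.
Codon 7: CCC (Pro) → CCG (Pro) — synonymous.
Synonymous: 3 of 5.

3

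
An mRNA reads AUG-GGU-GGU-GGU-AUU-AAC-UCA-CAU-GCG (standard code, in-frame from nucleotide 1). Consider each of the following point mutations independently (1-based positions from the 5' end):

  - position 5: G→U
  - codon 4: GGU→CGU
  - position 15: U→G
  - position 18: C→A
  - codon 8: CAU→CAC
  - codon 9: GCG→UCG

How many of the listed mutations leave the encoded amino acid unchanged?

1

Codon 2: GGU (Gly) → GUU (Val) — missense.
Codon 4: GGU (Gly) → CGU (Arg) — missense.
Codon 5: AUU (Ile) → AUG (Met) — missense.
Codon 6: AAC (Asn) → AAA (Lys) — missense.
Codon 8: CAU (His) → CAC (His) — synonymous.
Codon 9: GCG (Ala) → UCG (Ser) — missense.
Synonymous: 1 of 6.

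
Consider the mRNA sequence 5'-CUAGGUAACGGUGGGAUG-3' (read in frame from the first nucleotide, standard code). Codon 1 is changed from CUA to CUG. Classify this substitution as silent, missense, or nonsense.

Position 3 falls in codon 1: CUA → Leu.
After the substitution the codon is CUG → Leu.
Both encode Leu, so the change is synonymous.

silent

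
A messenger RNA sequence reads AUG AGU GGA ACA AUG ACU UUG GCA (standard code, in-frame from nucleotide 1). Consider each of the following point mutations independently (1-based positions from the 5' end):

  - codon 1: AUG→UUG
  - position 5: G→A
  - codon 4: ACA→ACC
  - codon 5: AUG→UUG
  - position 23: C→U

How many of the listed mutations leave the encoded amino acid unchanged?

1

Codon 1: AUG (Met) → UUG (Leu) — missense.
Codon 2: AGU (Ser) → AAU (Asn) — missense.
Codon 4: ACA (Thr) → ACC (Thr) — synonymous.
Codon 5: AUG (Met) → UUG (Leu) — missense.
Codon 8: GCA (Ala) → GUA (Val) — missense.
Synonymous: 1 of 5.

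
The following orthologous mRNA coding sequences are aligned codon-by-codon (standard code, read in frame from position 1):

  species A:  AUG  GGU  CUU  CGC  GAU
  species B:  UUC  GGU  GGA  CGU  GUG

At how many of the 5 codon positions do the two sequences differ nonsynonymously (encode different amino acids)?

3

Codon 1: AUG Met / UUC Phe — nonsynonymous.
Codon 2: GGU Gly / GGU Gly — identical.
Codon 3: CUU Leu / GGA Gly — nonsynonymous.
Codon 4: CGC Arg / CGU Arg — synonymous.
Codon 5: GAU Asp / GUG Val — nonsynonymous.
Nonsynonymous differences: 3.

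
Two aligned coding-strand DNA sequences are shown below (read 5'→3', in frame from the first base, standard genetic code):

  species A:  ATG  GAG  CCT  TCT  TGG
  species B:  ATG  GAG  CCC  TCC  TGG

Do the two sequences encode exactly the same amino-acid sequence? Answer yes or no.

yes

Codon 1: ATG Met / ATG Met — identical.
Codon 2: GAG Glu / GAG Glu — identical.
Codon 3: CCT Pro / CCC Pro — synonymous.
Codon 4: TCT Ser / TCC Ser — synonymous.
Codon 5: TGG Trp / TGG Trp — identical.
Nonsynonymous differences: 0 → same protein.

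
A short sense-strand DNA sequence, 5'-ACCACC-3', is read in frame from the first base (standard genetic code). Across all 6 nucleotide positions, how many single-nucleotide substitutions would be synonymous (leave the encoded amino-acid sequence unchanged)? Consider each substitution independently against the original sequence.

Codon 1 (ACC, Thr): 3 synonymous substitutions.
Codon 2 (ACC, Thr): 3 synonymous substitutions.
Total: 3 + 3 = 6.

6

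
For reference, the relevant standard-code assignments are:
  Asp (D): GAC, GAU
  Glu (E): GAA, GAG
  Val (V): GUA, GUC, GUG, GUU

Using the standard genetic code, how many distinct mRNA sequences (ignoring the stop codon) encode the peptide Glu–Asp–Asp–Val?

Glu: 2 codons.
Asp: 2 codons.
Asp: 2 codons.
Val: 4 codons.
2 × 2 × 2 × 4 = 32.

32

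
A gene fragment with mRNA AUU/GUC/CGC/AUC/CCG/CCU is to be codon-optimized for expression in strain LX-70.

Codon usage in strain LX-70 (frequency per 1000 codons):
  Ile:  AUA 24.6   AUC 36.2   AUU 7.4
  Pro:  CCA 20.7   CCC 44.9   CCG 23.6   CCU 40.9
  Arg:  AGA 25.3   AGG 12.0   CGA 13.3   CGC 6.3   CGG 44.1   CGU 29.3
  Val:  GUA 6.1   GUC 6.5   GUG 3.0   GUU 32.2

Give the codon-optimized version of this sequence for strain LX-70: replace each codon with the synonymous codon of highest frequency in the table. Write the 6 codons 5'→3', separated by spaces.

AUC GUU CGG AUC CCC CCC

Codon 1 (Ile): best is AUC at 36.2.
Codon 2 (Val): best is GUU at 32.2.
Codon 3 (Arg): best is CGG at 44.1.
Codon 4 (Ile): best is AUC at 36.2.
Codon 5 (Pro): best is CCC at 44.9.
Codon 6 (Pro): best is CCC at 44.9.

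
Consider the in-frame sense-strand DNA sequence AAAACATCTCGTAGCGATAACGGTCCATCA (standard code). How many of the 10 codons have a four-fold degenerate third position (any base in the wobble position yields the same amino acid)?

6

Codon 1 AAA (Lys): third position 2-fold.
Codon 2 ACA (Thr): third position 4-fold.
Codon 3 TCT (Ser): third position 4-fold.
Codon 4 CGT (Arg): third position 4-fold.
Codon 5 AGC (Ser): third position 2-fold.
Codon 6 GAT (Asp): third position 2-fold.
Codon 7 AAC (Asn): third position 2-fold.
Codon 8 GGT (Gly): third position 4-fold.
Codon 9 CCA (Pro): third position 4-fold.
Codon 10 TCA (Ser): third position 4-fold.
Four-fold degenerate third positions: 6.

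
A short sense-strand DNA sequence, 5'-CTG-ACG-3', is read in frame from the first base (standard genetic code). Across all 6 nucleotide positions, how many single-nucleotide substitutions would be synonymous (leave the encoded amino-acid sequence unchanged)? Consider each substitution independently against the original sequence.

7

Codon 1 (CTG, Leu): 4 synonymous substitutions.
Codon 2 (ACG, Thr): 3 synonymous substitutions.
Total: 4 + 3 = 7.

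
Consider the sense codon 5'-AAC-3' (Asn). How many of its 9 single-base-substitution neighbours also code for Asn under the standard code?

1

Position 1: none → 0 synonymous.
Position 2: none → 0 synonymous.
Position 3: AAU → 1 synonymous.
Total: 0 + 0 + 1 = 1.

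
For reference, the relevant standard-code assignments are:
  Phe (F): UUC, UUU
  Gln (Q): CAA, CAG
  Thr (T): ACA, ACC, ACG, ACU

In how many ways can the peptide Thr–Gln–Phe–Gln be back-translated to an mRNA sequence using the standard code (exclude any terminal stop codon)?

32

Thr: 4 codons.
Gln: 2 codons.
Phe: 2 codons.
Gln: 2 codons.
4 × 2 × 2 × 2 = 32.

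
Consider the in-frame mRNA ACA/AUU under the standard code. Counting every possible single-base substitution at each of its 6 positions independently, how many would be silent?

Codon 1 (ACA, Thr): 3 synonymous substitutions.
Codon 2 (AUU, Ile): 2 synonymous substitutions.
Total: 3 + 2 = 5.

5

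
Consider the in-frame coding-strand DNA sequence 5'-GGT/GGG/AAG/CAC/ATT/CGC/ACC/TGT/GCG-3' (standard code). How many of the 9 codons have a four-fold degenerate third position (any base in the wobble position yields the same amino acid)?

5

Codon 1 GGT (Gly): third position 4-fold.
Codon 2 GGG (Gly): third position 4-fold.
Codon 3 AAG (Lys): third position 2-fold.
Codon 4 CAC (His): third position 2-fold.
Codon 5 ATT (Ile): third position 3-fold.
Codon 6 CGC (Arg): third position 4-fold.
Codon 7 ACC (Thr): third position 4-fold.
Codon 8 TGT (Cys): third position 2-fold.
Codon 9 GCG (Ala): third position 4-fold.
Four-fold degenerate third positions: 5.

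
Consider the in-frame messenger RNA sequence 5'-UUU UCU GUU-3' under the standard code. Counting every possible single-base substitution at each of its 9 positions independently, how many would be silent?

Codon 1 (UUU, Phe): 1 synonymous substitution.
Codon 2 (UCU, Ser): 3 synonymous substitutions.
Codon 3 (GUU, Val): 3 synonymous substitutions.
Total: 1 + 3 + 3 = 7.

7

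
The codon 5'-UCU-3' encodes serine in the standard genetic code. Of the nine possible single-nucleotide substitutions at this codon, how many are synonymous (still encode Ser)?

3

Position 1: none → 0 synonymous.
Position 2: none → 0 synonymous.
Position 3: UCC, UCA, UCG → 3 synonymous.
Total: 0 + 0 + 3 = 3.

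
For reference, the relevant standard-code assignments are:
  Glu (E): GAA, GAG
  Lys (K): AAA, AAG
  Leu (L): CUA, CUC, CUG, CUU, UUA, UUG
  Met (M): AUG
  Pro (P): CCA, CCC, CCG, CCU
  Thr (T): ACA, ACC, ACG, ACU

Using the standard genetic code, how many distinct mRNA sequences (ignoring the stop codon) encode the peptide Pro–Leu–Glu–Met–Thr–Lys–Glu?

768

Pro: 4 codons.
Leu: 6 codons.
Glu: 2 codons.
Met: 1 codon.
Thr: 4 codons.
Lys: 2 codons.
Glu: 2 codons.
4 × 6 × 2 × 1 × 4 × 2 × 2 = 768.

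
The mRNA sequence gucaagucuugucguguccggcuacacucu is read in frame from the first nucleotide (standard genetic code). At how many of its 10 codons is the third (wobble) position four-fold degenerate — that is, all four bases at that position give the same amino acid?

7

Codon 1 GUC (Val): third position 4-fold.
Codon 2 AAG (Lys): third position 2-fold.
Codon 3 UCU (Ser): third position 4-fold.
Codon 4 UGU (Cys): third position 2-fold.
Codon 5 CGU (Arg): third position 4-fold.
Codon 6 GUC (Val): third position 4-fold.
Codon 7 CGG (Arg): third position 4-fold.
Codon 8 CUA (Leu): third position 4-fold.
Codon 9 CAC (His): third position 2-fold.
Codon 10 UCU (Ser): third position 4-fold.
Four-fold degenerate third positions: 7.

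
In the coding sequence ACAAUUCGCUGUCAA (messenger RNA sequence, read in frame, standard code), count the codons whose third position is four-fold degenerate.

Codon 1 ACA (Thr): third position 4-fold.
Codon 2 AUU (Ile): third position 3-fold.
Codon 3 CGC (Arg): third position 4-fold.
Codon 4 UGU (Cys): third position 2-fold.
Codon 5 CAA (Gln): third position 2-fold.
Four-fold degenerate third positions: 2.

2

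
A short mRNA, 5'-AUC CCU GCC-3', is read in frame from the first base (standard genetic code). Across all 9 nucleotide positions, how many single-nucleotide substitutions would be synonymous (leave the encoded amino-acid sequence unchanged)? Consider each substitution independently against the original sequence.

8

Codon 1 (AUC, Ile): 2 synonymous substitutions.
Codon 2 (CCU, Pro): 3 synonymous substitutions.
Codon 3 (GCC, Ala): 3 synonymous substitutions.
Total: 2 + 3 + 3 = 8.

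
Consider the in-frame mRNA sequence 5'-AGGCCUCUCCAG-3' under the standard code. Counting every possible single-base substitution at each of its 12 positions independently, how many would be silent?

Codon 1 (AGG, Arg): 2 synonymous substitutions.
Codon 2 (CCU, Pro): 3 synonymous substitutions.
Codon 3 (CUC, Leu): 3 synonymous substitutions.
Codon 4 (CAG, Gln): 1 synonymous substitution.
Total: 2 + 3 + 3 + 1 = 9.

9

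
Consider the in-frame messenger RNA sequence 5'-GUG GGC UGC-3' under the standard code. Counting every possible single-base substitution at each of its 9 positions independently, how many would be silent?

7

Codon 1 (GUG, Val): 3 synonymous substitutions.
Codon 2 (GGC, Gly): 3 synonymous substitutions.
Codon 3 (UGC, Cys): 1 synonymous substitution.
Total: 3 + 3 + 1 = 7.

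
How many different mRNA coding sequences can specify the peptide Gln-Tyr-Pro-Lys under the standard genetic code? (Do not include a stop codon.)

Gln: 2 codons.
Tyr: 2 codons.
Pro: 4 codons.
Lys: 2 codons.
2 × 2 × 4 × 2 = 32.

32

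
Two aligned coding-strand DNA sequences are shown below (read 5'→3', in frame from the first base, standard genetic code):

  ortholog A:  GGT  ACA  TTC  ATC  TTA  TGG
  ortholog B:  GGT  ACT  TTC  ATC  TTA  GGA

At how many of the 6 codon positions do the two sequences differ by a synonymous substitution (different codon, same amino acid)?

Codon 1: GGT Gly / GGT Gly — identical.
Codon 2: ACA Thr / ACT Thr — synonymous.
Codon 3: TTC Phe / TTC Phe — identical.
Codon 4: ATC Ile / ATC Ile — identical.
Codon 5: TTA Leu / TTA Leu — identical.
Codon 6: TGG Trp / GGA Gly — nonsynonymous.
Synonymous differences: 1.

1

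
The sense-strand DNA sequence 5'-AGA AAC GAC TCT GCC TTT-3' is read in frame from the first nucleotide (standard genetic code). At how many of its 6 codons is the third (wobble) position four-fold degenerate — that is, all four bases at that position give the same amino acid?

Codon 1 AGA (Arg): third position 2-fold.
Codon 2 AAC (Asn): third position 2-fold.
Codon 3 GAC (Asp): third position 2-fold.
Codon 4 TCT (Ser): third position 4-fold.
Codon 5 GCC (Ala): third position 4-fold.
Codon 6 TTT (Phe): third position 2-fold.
Four-fold degenerate third positions: 2.

2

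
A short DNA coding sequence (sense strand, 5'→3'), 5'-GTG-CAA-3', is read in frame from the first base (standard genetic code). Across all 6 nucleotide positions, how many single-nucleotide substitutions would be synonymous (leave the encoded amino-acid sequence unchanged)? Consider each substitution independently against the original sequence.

Codon 1 (GTG, Val): 3 synonymous substitutions.
Codon 2 (CAA, Gln): 1 synonymous substitution.
Total: 3 + 1 = 4.

4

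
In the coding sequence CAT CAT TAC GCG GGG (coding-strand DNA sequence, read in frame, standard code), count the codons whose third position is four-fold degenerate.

Codon 1 CAT (His): third position 2-fold.
Codon 2 CAT (His): third position 2-fold.
Codon 3 TAC (Tyr): third position 2-fold.
Codon 4 GCG (Ala): third position 4-fold.
Codon 5 GGG (Gly): third position 4-fold.
Four-fold degenerate third positions: 2.

2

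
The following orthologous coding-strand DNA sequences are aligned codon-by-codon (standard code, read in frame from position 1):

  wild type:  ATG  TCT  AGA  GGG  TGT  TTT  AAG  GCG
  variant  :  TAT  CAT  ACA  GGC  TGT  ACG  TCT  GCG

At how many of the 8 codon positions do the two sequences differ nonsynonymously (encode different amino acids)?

5

Codon 1: ATG Met / TAT Tyr — nonsynonymous.
Codon 2: TCT Ser / CAT His — nonsynonymous.
Codon 3: AGA Arg / ACA Thr — nonsynonymous.
Codon 4: GGG Gly / GGC Gly — synonymous.
Codon 5: TGT Cys / TGT Cys — identical.
Codon 6: TTT Phe / ACG Thr — nonsynonymous.
Codon 7: AAG Lys / TCT Ser — nonsynonymous.
Codon 8: GCG Ala / GCG Ala — identical.
Nonsynonymous differences: 5.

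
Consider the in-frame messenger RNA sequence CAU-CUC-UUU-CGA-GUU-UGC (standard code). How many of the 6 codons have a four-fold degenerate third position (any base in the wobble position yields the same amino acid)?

3

Codon 1 CAU (His): third position 2-fold.
Codon 2 CUC (Leu): third position 4-fold.
Codon 3 UUU (Phe): third position 2-fold.
Codon 4 CGA (Arg): third position 4-fold.
Codon 5 GUU (Val): third position 4-fold.
Codon 6 UGC (Cys): third position 2-fold.
Four-fold degenerate third positions: 3.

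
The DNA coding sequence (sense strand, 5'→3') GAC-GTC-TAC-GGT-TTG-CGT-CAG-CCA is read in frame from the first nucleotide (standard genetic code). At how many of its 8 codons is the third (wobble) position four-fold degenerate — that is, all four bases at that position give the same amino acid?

4

Codon 1 GAC (Asp): third position 2-fold.
Codon 2 GTC (Val): third position 4-fold.
Codon 3 TAC (Tyr): third position 2-fold.
Codon 4 GGT (Gly): third position 4-fold.
Codon 5 TTG (Leu): third position 2-fold.
Codon 6 CGT (Arg): third position 4-fold.
Codon 7 CAG (Gln): third position 2-fold.
Codon 8 CCA (Pro): third position 4-fold.
Four-fold degenerate third positions: 4.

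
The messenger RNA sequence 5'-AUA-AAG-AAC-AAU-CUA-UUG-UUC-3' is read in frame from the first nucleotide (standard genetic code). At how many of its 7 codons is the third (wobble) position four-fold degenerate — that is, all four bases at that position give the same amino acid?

1

Codon 1 AUA (Ile): third position 3-fold.
Codon 2 AAG (Lys): third position 2-fold.
Codon 3 AAC (Asn): third position 2-fold.
Codon 4 AAU (Asn): third position 2-fold.
Codon 5 CUA (Leu): third position 4-fold.
Codon 6 UUG (Leu): third position 2-fold.
Codon 7 UUC (Phe): third position 2-fold.
Four-fold degenerate third positions: 1.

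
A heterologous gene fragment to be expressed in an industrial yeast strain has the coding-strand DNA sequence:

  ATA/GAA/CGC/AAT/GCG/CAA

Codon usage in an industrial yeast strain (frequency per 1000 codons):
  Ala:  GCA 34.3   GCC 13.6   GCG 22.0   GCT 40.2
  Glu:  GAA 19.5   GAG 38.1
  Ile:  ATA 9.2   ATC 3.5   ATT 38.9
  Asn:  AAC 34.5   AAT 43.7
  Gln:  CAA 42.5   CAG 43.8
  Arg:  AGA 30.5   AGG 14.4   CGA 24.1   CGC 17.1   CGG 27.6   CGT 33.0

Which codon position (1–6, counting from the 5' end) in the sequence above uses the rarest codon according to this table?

1

Codon 1 ATA (Ile): 9.2 per 1000.
Codon 2 GAA (Glu): 19.5 per 1000.
Codon 3 CGC (Arg): 17.1 per 1000.
Codon 4 AAT (Asn): 43.7 per 1000.
Codon 5 GCG (Ala): 22.0 per 1000.
Codon 6 CAA (Gln): 42.5 per 1000.
Lowest frequency is 9.2 at codon 1.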